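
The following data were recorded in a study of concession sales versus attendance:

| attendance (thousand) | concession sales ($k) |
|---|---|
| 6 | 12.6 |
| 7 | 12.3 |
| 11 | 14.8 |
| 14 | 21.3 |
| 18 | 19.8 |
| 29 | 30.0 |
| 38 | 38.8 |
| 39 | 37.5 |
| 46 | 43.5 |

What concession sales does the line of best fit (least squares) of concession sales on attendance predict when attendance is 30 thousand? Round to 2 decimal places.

n = 9, Σx = 208, Σy = 230.6, Σxy = 6787, Σx² = 6648
Sxx = Σx² − (Σx)²/n = 6648 − 4807.111111 = 1840.888889
Sxy = Σxy − (Σx)(Σy)/n = 6787 − 5329.422222 = 1457.577778
b = Sxy/Sxx = 1457.577778/1840.888889 = 0.791779
a = ȳ − b·x̄ = 25.622222 − 0.791779·23.111111 = 7.323322
ŷ(30) = a + b·30 = 7.323322 + 0.791779·30 = 31.076702

31.08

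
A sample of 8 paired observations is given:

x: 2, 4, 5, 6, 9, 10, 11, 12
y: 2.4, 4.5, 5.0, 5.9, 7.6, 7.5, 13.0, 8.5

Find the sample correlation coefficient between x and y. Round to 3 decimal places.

0.871

n = 8, Σx = 59, Σy = 54.4, Σxy = 471.6, Σx² = 527, Σy² = 441.08
Sxx = Σx² − (Σx)²/n = 527 − 435.125 = 91.875
Sxy = Σxy − (Σx)(Σy)/n = 471.6 − 401.2 = 70.4
Syy = Σy² − (Σy)²/n = 441.08 − 369.92 = 71.16
r = Sxy/√(Sxx·Syy) = 70.4/√(6537.825) = 70.4/80.856818 = 0.870675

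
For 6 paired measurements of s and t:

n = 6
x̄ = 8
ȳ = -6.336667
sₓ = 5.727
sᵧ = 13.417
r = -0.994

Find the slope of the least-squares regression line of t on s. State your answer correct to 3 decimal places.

b = r · sᵧ/sₓ = -0.994 · 13.417/5.727 = -2.328706

-2.329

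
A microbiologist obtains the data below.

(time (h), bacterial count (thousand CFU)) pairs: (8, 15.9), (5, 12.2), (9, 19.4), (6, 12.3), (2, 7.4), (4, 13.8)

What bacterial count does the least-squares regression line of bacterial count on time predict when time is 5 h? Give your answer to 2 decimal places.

n = 6, Σx = 34, Σy = 81, Σxy = 506.6, Σx² = 226
Sxx = Σx² − (Σx)²/n = 226 − 192.666667 = 33.333333
Sxy = Σxy − (Σx)(Σy)/n = 506.6 − 459 = 47.6
b = Sxy/Sxx = 47.6/33.333333 = 1.428
a = ȳ − b·x̄ = 13.5 − 1.428·5.666667 = 5.408
ŷ(5) = a + b·5 = 5.408 + 1.428·5 = 12.548

12.55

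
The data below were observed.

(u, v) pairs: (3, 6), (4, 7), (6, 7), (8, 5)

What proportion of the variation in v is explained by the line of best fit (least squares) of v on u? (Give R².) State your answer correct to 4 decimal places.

0.2604

n = 4, Σx = 21, Σy = 25, Σxy = 128, Σx² = 125, Σy² = 159
Sxx = Σx² − (Σx)²/n = 125 − 110.25 = 14.75
Sxy = Σxy − (Σx)(Σy)/n = 128 − 131.25 = -3.25
Syy = Σy² − (Σy)²/n = 159 − 156.25 = 2.75
R² = Sxy²/(Sxx·Syy) = (-3.25)²/(14.75·2.75) = 0.260401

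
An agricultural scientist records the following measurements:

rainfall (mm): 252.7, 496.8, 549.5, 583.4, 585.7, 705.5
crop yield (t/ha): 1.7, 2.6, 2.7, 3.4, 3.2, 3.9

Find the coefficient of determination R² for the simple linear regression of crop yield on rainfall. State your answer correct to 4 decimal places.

0.9294

n = 6, Σx = 3173.6, Σy = 17.5, Σxy = 9814.17, Σx² = 1793748.08, Σy² = 53.95
Sxx = Σx² − (Σx)²/n = 1793748.08 − 1678622.826667 = 115125.253333
Sxy = Σxy − (Σx)(Σy)/n = 9814.17 − 9256.333333 = 557.836667
Syy = Σy² − (Σy)²/n = 53.95 − 51.041667 = 2.908333
R² = Sxy²/(Sxx·Syy) = (557.836667)²/(115125.253333·2.908333) = 0.929393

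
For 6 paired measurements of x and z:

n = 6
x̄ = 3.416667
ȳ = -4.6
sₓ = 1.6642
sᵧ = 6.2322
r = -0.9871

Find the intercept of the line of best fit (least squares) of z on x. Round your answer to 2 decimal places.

8.03

b = r · sᵧ/sₓ = -0.9871 · 6.2322/1.6642 = -3.696554
a = ȳ − b·x̄ = -4.6 − (-3.696554)·3.416667 = 8.029893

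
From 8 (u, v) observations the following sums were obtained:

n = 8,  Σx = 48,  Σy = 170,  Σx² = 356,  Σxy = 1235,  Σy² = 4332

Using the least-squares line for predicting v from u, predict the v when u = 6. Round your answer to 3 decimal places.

21.250

Sxx = Σx² − (Σx)²/n = 356 − 288 = 68
Sxy = Σxy − (Σx)(Σy)/n = 1235 − 1020 = 215
b = Sxy/Sxx = 215/68 = 3.161765
a = ȳ − b·x̄ = 21.25 − 3.161765·6 = 2.279412
ŷ(6) = a + b·6 = 2.279412 + 3.161765·6 = 21.25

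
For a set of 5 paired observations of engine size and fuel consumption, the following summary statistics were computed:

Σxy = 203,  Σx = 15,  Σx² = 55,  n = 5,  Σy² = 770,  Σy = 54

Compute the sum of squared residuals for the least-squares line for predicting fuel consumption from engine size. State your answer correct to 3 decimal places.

Sxx = Σx² − (Σx)²/n = 55 − 45 = 10
Sxy = Σxy − (Σx)(Σy)/n = 203 − 162 = 41
Syy = Σy² − (Σy)²/n = 770 − 583.2 = 186.8
b = Sxy/Sxx = 41/10 = 4.1
SSE = Syy − b·Sxy = 186.8 − 4.1·41 = 18.7

18.700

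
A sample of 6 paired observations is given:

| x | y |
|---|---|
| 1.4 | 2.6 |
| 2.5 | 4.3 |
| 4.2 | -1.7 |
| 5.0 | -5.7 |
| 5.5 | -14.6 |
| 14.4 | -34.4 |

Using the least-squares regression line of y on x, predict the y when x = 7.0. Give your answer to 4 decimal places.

-12.8030

n = 6, Σx = 33, Σy = -49.5, Σxy = -596.91, Σx² = 288.46
Sxx = Σx² − (Σx)²/n = 288.46 − 181.5 = 106.96
Sxy = Σxy − (Σx)(Σy)/n = -596.91 − (-272.25) = -324.66
b = Sxy/Sxx = -324.66/106.96 = -3.035340
a = ȳ − b·x̄ = -8.25 − (-3.035340)·5.5 = 8.444372
ŷ(7.0) = a + b·7.0 = 8.444372 + (-3.035340)·7 = -12.803010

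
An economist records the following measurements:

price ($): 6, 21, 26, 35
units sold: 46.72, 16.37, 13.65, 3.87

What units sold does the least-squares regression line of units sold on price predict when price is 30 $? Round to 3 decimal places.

8.225

n = 4, Σx = 88, Σy = 80.61, Σxy = 1114.44, Σx² = 2378
Sxx = Σx² − (Σx)²/n = 2378 − 1936 = 442
Sxy = Σxy − (Σx)(Σy)/n = 1114.44 − 1773.42 = -658.98
b = Sxy/Sxx = -658.98/442 = -1.490905
a = ȳ − b·x̄ = 20.1525 − (-1.490905)·22 = 52.952410
ŷ(30) = a + b·30 = 52.952410 + (-1.490905)·30 = 8.225260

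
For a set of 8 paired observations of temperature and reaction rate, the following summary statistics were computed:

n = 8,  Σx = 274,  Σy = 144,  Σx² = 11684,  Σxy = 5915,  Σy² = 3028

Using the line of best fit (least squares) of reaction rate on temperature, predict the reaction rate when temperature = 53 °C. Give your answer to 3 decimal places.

Sxx = Σx² − (Σx)²/n = 11684 − 9384.5 = 2299.5
Sxy = Σxy − (Σx)(Σy)/n = 5915 − 4932 = 983
b = Sxy/Sxx = 983/2299.5 = 0.427484
a = ȳ − b·x̄ = 18 − 0.427484·34.25 = 3.358665
ŷ(53) = a + b·53 = 3.358665 + 0.427484·53 = 26.015329

26.015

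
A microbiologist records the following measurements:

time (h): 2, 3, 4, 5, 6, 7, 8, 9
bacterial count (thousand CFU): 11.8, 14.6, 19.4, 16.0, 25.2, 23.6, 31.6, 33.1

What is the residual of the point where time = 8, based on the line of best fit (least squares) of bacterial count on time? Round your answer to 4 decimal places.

2.0714

n = 8, Σx = 44, Σy = 175.3, Σxy = 1092.1, Σx² = 284
Sxx = Σx² − (Σx)²/n = 284 − 242 = 42
Sxy = Σxy − (Σx)(Σy)/n = 1092.1 − 964.15 = 127.95
b = Sxy/Sxx = 127.95/42 = 3.046429
a = ȳ − b·x̄ = 21.9125 − 3.046429·5.5 = 5.157143
ŷ(8) = 5.157143 + 3.046429·8 = 29.528571
residual = y − ŷ = 31.6 − 29.528571 = 2.071429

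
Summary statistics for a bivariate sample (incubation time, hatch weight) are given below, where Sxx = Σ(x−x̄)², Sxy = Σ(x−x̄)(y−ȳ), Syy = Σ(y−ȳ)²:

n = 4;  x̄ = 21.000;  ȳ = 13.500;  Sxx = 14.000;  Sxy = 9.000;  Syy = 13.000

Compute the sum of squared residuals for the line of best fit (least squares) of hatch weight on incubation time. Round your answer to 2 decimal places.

7.21

b = Sxy/Sxx = 9/14 = 0.642857
SSE = Syy − b·Sxy = 13 − 0.642857·9 = 7.214286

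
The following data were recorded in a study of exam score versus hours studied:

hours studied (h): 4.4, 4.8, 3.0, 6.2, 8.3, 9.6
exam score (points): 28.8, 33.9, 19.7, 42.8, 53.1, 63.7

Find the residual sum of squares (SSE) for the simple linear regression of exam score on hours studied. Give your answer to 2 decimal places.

n = 6, Σx = 36.3, Σy = 242, Σxy = 1666.15, Σx² = 250.89, Σy² = 11075.88
Sxx = Σx² − (Σx)²/n = 250.89 − 219.615 = 31.275
Sxy = Σxy − (Σx)(Σy)/n = 1666.15 − 1464.1 = 202.05
Syy = Σy² − (Σy)²/n = 11075.88 − 9760.666667 = 1315.213333
b = Sxy/Sxx = 202.05/31.275 = 6.460432
SSE = Syy − b·Sxy = 1315.213333 − 6.460432·202.05 = 9.883118

9.88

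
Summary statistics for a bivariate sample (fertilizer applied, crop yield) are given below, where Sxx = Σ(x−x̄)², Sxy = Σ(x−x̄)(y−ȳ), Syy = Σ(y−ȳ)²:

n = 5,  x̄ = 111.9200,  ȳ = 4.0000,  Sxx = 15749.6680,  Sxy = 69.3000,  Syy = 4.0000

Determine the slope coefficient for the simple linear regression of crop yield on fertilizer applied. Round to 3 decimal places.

0.004

b = Sxy/Sxx = 69.3/15749.668 = 0.004400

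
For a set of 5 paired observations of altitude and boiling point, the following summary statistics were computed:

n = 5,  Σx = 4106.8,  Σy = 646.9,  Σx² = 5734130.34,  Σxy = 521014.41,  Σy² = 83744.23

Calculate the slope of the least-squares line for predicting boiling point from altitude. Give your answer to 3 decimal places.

-0.004

Sxx = Σx² − (Σx)²/n = 5734130.34 − 3373161.248 = 2360969.092
Sxy = Σxy − (Σx)(Σy)/n = 521014.41 − 531337.784 = -10323.374
b = Sxy/Sxx = -10323.374/2360969.092 = -0.004373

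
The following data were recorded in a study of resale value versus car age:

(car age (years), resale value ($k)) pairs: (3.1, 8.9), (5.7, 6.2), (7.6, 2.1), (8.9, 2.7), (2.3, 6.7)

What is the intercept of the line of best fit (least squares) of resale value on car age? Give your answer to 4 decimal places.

n = 5, Σx = 27.6, Σy = 26.6, Σxy = 118.33, Σx² = 184.36
Sxx = Σx² − (Σx)²/n = 184.36 − 152.352 = 32.008
Sxy = Σxy − (Σx)(Σy)/n = 118.33 − 146.832 = -28.502
b = Sxy/Sxx = -28.502/32.008 = -0.890465
a = ȳ − b·x̄ = 5.32 − (-0.890465)·5.52 = 10.235366

10.2354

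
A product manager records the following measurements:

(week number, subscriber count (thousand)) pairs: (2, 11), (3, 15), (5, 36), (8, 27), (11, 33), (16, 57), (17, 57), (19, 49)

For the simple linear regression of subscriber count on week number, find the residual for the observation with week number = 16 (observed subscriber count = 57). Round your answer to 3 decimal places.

n = 8, Σx = 81, Σy = 285, Σxy = 3638, Σx² = 1129
Sxx = Σx² − (Σx)²/n = 1129 − 820.125 = 308.875
Sxy = Σxy − (Σx)(Σy)/n = 3638 − 2885.625 = 752.375
b = Sxy/Sxx = 752.375/308.875 = 2.435856
a = ȳ − b·x̄ = 35.625 − 2.435856·10.125 = 10.961959
ŷ(16) = 10.961959 + 2.435856·16 = 49.935654
residual = y − ŷ = 57 − 49.935654 = 7.064346

7.064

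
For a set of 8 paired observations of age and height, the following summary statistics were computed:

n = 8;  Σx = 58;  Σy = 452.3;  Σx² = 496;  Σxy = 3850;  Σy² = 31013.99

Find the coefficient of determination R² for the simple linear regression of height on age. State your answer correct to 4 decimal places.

0.7930

Sxx = Σx² − (Σx)²/n = 496 − 420.5 = 75.5
Sxy = Σxy − (Σx)(Σy)/n = 3850 − 3279.175 = 570.825
Syy = Σy² − (Σy)²/n = 31013.99 − 25571.91125 = 5442.07875
R² = Sxy²/(Sxx·Syy) = (570.825)²/(75.5·5442.07875) = 0.793038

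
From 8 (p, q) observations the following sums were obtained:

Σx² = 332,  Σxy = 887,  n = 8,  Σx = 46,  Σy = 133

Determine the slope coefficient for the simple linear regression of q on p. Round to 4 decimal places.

1.8111

Sxx = Σx² − (Σx)²/n = 332 − 264.5 = 67.5
Sxy = Σxy − (Σx)(Σy)/n = 887 − 764.75 = 122.25
b = Sxy/Sxx = 122.25/67.5 = 1.811111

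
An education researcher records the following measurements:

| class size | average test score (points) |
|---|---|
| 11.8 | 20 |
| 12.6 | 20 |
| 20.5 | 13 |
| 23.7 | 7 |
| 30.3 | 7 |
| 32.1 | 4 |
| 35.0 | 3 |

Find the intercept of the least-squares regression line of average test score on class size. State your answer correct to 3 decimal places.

28.417

n = 7, Σx = 166, Σy = 74, Σxy = 1365.9, Σx² = 4453.44
Sxx = Σx² − (Σx)²/n = 4453.44 − 3936.571429 = 516.868571
Sxy = Σxy − (Σx)(Σy)/n = 1365.9 − 1754.857143 = -388.957143
b = Sxy/Sxx = -388.957143/516.868571 = -0.752526
a = ȳ − b·x̄ = 10.571429 − (-0.752526)·23.714286 = 28.417050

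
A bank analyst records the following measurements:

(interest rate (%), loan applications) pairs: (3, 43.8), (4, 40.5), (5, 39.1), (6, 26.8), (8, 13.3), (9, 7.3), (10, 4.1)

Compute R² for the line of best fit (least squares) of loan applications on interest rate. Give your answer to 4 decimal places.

n = 7, Σx = 45, Σy = 174.9, Σxy = 862.8, Σx² = 331, Σy² = 6052.73
Sxx = Σx² − (Σx)²/n = 331 − 289.285714 = 41.714286
Sxy = Σxy − (Σx)(Σy)/n = 862.8 − 1124.357143 = -261.557143
Syy = Σy² − (Σy)²/n = 6052.73 − 4370.001429 = 1682.728571
R² = Sxy²/(Sxx·Syy) = (-261.557143)²/(41.714286·1682.728571) = 0.974618

0.9746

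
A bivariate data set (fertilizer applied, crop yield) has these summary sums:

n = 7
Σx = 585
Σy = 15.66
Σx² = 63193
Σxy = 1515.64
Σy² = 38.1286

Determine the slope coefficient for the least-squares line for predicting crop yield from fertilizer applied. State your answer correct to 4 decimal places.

Sxx = Σx² − (Σx)²/n = 63193 − 48889.285714 = 14303.714286
Sxy = Σxy − (Σx)(Σy)/n = 1515.64 − 1308.728571 = 206.911429
b = Sxy/Sxx = 206.911429/14303.714286 = 0.014466

0.0145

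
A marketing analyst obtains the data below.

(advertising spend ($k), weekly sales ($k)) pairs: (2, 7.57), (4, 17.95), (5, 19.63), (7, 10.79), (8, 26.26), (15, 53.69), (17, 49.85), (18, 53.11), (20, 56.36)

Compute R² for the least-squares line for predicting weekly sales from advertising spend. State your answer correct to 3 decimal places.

0.925

n = 9, Σx = 96, Σy = 295.21, Σxy = 4206.68, Σx² = 1396, Σy² = 12935.6163
Sxx = Σx² − (Σx)²/n = 1396 − 1024 = 372
Sxy = Σxy − (Σx)(Σy)/n = 4206.68 − 3148.906667 = 1057.773333
Syy = Σy² − (Σy)²/n = 12935.6163 − 9683.216011 = 3252.400289
R² = Sxy²/(Sxx·Syy) = (1057.773333)²/(372·3252.400289) = 0.924780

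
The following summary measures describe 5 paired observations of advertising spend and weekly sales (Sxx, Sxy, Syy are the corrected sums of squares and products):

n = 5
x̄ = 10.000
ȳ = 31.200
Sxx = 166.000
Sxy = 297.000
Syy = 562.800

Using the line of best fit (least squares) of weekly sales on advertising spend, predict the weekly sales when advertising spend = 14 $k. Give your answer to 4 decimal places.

38.3566

b = Sxy/Sxx = 297/166 = 1.789157
a = ȳ − b·x̄ = 31.2 − 1.789157·10 = 13.308434
ŷ(14) = a + b·14 = 13.308434 + 1.789157·14 = 38.356627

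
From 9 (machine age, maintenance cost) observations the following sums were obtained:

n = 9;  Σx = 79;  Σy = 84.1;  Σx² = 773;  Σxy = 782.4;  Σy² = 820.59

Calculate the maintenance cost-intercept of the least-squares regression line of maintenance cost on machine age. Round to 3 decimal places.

4.469

Sxx = Σx² − (Σx)²/n = 773 − 693.444444 = 79.555556
Sxy = Σxy − (Σx)(Σy)/n = 782.4 − 738.211111 = 44.188889
b = Sxy/Sxx = 44.188889/79.555556 = 0.555447
a = ȳ − b·x̄ = 9.344444 − 0.555447·8.777778 = 4.468855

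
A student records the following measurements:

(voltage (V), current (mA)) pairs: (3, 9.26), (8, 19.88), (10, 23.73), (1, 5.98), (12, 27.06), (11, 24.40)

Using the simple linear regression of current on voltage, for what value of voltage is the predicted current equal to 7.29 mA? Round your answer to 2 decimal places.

n = 6, Σx = 45, Σy = 110.31, Σxy = 1023.22, Σx² = 439
Sxx = Σx² − (Σx)²/n = 439 − 337.5 = 101.5
Sxy = Σxy − (Σx)(Σy)/n = 1023.22 − 827.325 = 195.895
b = Sxy/Sxx = 195.895/101.5 = 1.93
a = ȳ − b·x̄ = 18.385 − 1.93·7.5 = 3.91
Set a + b·x = 7.29: x = (7.29 − 3.91) / 1.93 = 1.751295

1.75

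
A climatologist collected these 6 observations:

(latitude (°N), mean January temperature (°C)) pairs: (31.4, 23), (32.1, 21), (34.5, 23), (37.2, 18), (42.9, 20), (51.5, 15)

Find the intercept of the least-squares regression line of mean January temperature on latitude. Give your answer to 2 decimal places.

33.15

n = 6, Σx = 229.6, Σy = 120, Σxy = 4489.9, Σx² = 9083.12
Sxx = Σx² − (Σx)²/n = 9083.12 − 8786.026667 = 297.093333
Sxy = Σxy − (Σx)(Σy)/n = 4489.9 − 4592 = -102.1
b = Sxy/Sxx = -102.1/297.093333 = -0.343663
a = ȳ − b·x̄ = 20 − (-0.343663)·38.266667 = 33.150839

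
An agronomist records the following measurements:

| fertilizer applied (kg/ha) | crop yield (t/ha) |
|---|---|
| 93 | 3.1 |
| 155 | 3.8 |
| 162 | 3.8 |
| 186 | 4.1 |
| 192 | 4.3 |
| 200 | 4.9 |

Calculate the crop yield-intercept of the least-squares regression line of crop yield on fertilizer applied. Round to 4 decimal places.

1.6630

n = 6, Σx = 988, Σy = 24, Σxy = 4061.1, Σx² = 170378
Sxx = Σx² − (Σx)²/n = 170378 − 162690.666667 = 7687.333333
Sxy = Σxy − (Σx)(Σy)/n = 4061.1 − 3952 = 109.1
b = Sxy/Sxx = 109.1/7687.333333 = 0.014192
a = ȳ − b·x̄ = 4 − 0.014192·164.666667 = 1.663021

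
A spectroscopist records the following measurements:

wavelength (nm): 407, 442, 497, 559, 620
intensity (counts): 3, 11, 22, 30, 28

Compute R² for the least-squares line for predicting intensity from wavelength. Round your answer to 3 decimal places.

0.855

n = 5, Σx = 2525, Σy = 94, Σxy = 51147, Σx² = 1304903, Σy² = 2298
Sxx = Σx² − (Σx)²/n = 1304903 − 1275125 = 29778
Sxy = Σxy − (Σx)(Σy)/n = 51147 − 47470 = 3677
Syy = Σy² − (Σy)²/n = 2298 − 1767.2 = 530.8
R² = Sxy²/(Sxx·Syy) = (3677)²/(29778·530.8) = 0.855383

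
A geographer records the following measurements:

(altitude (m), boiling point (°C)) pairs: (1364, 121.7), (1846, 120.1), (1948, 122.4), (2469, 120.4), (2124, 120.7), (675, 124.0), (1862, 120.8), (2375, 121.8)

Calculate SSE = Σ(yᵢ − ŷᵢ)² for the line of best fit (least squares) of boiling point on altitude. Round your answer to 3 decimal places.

n = 8, Σx = 14663, Σy = 971.9, Σxy = 1777677.6, Σx² = 29233547, Σy² = 118085.19
Sxx = Σx² − (Σx)²/n = 29233547 − 26875446.125 = 2358100.875
Sxy = Σxy − (Σx)(Σy)/n = 1777677.6 − 1781371.2125 = -3693.6125
Syy = Σy² − (Σy)²/n = 118085.19 − 118073.70125 = 11.48875
b = Sxy/Sxx = -3693.6125/2358100.875 = -0.001566
SSE = Syy − b·Sxy = 11.48875 − (-0.001566)·(-3693.6125) = 5.703258

5.703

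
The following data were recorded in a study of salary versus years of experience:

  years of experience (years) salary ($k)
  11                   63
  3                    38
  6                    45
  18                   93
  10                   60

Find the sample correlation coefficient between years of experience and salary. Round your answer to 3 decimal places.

n = 5, Σx = 48, Σy = 299, Σxy = 3351, Σx² = 590, Σy² = 19687
Sxx = Σx² − (Σx)²/n = 590 − 460.8 = 129.2
Sxy = Σxy − (Σx)(Σy)/n = 3351 − 2870.4 = 480.6
Syy = Σy² − (Σy)²/n = 19687 − 17880.2 = 1806.8
r = Sxy/√(Sxx·Syy) = 480.6/√(233438.56) = 480.6/483.154799 = 0.994712

0.995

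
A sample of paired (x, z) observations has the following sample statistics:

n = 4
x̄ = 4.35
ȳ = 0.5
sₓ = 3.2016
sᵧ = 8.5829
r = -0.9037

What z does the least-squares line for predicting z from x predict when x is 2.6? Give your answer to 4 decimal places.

4.7396

b = r · sᵧ/sₓ = -0.9037 · 8.5829/3.2016 = -2.422653
a = ȳ − b·x̄ = 0.5 − (-2.422653)·4.35 = 11.038542
ŷ(2.6) = a + b·2.6 = 11.038542 + (-2.422653)·2.6 = 4.739643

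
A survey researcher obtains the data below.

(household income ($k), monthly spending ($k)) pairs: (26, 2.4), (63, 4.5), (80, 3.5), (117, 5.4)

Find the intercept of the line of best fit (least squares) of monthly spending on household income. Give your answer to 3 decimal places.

1.814

n = 4, Σx = 286, Σy = 15.8, Σxy = 1257.7, Σx² = 24734
Sxx = Σx² − (Σx)²/n = 24734 − 20449 = 4285
Sxy = Σxy − (Σx)(Σy)/n = 1257.7 − 1129.7 = 128
b = Sxy/Sxx = 128/4285 = 0.029872
a = ȳ − b·x̄ = 3.95 − 0.029872·71.5 = 1.814177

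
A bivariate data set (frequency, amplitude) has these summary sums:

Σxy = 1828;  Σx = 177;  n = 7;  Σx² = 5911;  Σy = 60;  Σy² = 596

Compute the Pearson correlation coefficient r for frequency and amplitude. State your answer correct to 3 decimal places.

0.908

Sxx = Σx² − (Σx)²/n = 5911 − 4475.571429 = 1435.428571
Sxy = Σxy − (Σx)(Σy)/n = 1828 − 1517.142857 = 310.857143
Syy = Σy² − (Σy)²/n = 596 − 514.285714 = 81.714286
r = Sxy/√(Sxx·Syy) = 310.857143/√(117295.020408) = 310.857143/342.483606 = 0.907656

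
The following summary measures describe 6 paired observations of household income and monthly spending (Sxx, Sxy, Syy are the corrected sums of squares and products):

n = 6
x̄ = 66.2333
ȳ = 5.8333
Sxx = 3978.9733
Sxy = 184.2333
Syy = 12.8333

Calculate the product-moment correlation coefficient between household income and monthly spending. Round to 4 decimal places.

0.8153

r = Sxy/√(Sxx·Syy) = 184.2333/√(51063.358051) = 184.2333/225.972029 = 0.815292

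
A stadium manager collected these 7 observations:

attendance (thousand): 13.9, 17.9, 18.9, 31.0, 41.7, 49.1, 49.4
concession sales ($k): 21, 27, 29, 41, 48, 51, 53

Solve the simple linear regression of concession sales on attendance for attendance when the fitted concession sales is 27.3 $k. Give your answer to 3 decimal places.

18.207

n = 7, Σx = 221.9, Σy = 270, Σxy = 9718.2, Σx² = 8421.89
Sxx = Σx² − (Σx)²/n = 8421.89 − 7034.23 = 1387.66
Sxy = Σxy − (Σx)(Σy)/n = 9718.2 − 8559 = 1159.2
b = Sxy/Sxx = 1159.2/1387.66 = 0.835363
a = ȳ − b·x̄ = 38.571429 − 0.835363·31.7 = 12.090417
Set a + b·x = 27.3: x = (27.3 − 12.090417) / 0.835363 = 18.207151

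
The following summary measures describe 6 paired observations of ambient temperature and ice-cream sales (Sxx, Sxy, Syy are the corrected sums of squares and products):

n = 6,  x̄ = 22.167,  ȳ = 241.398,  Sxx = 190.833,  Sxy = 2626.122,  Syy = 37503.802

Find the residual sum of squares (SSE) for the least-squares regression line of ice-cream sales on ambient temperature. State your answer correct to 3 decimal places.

b = Sxy/Sxx = 2626.122/190.833 = 13.761362
SSE = Syy − b·Sxy = 37503.802 − 13.761362·2626.122 = 1364.786427

1364.786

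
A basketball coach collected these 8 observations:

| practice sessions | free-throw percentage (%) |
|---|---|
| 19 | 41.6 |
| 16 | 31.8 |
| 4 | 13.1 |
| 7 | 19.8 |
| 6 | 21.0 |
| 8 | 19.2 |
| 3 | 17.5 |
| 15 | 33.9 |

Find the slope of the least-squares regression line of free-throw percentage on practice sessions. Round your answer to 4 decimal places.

n = 8, Σx = 78, Σy = 197.9, Σxy = 2330.8, Σx² = 1016
Sxx = Σx² − (Σx)²/n = 1016 − 760.5 = 255.5
Sxy = Σxy − (Σx)(Σy)/n = 2330.8 − 1929.525 = 401.275
b = Sxy/Sxx = 401.275/255.5 = 1.570548

1.5705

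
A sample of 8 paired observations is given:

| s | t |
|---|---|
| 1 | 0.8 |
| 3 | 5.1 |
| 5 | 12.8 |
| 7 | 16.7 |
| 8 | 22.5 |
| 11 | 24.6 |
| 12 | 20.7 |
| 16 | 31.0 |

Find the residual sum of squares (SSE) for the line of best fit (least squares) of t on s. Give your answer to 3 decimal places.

69.228

n = 8, Σx = 63, Σy = 134.2, Σxy = 1392, Σx² = 669, Σy² = 2970.28
Sxx = Σx² − (Σx)²/n = 669 − 496.125 = 172.875
Sxy = Σxy − (Σx)(Σy)/n = 1392 − 1056.825 = 335.175
Syy = Σy² − (Σy)²/n = 2970.28 − 2251.205 = 719.075
b = Sxy/Sxx = 335.175/172.875 = 1.938829
SSE = Syy − b·Sxy = 719.075 − 1.938829·335.175 = 69.228113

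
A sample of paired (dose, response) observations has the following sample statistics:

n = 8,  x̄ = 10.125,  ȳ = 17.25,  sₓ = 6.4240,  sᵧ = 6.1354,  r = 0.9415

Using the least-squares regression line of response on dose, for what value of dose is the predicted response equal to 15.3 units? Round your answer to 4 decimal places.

b = r · sᵧ/sₓ = 0.9415 · 6.1354/6.424 = 0.899203
a = ȳ − b·x̄ = 17.25 − 0.899203·10.125 = 8.145571
Set a + b·x = 15.3: x = (15.3 − 8.145571) / 0.899203 = 7.956413

7.9564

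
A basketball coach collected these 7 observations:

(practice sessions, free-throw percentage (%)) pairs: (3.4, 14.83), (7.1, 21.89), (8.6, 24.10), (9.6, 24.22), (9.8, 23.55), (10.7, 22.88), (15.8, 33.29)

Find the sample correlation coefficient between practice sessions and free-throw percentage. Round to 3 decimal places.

0.964

n = 7, Σx = 65, Σy = 164.76, Σxy = 1647.201, Σx² = 688.26, Σy² = 4052.8404
Sxx = Σx² − (Σx)²/n = 688.26 − 603.571429 = 84.688571
Sxy = Σxy − (Σx)(Σy)/n = 1647.201 − 1529.914286 = 117.286714
Syy = Σy² − (Σy)²/n = 4052.8404 − 3877.979657 = 174.860743
r = Sxy/√(Sxx·Syy) = 117.286714/√(14808.706512) = 117.286714/121.691029 = 0.963807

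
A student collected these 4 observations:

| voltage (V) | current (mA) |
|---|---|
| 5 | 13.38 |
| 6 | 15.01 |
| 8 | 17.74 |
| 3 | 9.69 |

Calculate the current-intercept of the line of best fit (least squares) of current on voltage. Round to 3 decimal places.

n = 4, Σx = 22, Σy = 55.82, Σxy = 327.95, Σx² = 134
Sxx = Σx² − (Σx)²/n = 134 − 121 = 13
Sxy = Σxy − (Σx)(Σy)/n = 327.95 − 307.01 = 20.94
b = Sxy/Sxx = 20.94/13 = 1.610769
a = ȳ − b·x̄ = 13.955 − 1.610769·5.5 = 5.095769

5.096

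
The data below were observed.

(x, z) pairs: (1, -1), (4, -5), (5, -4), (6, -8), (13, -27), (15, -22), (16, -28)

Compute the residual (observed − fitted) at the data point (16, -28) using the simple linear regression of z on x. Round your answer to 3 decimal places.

n = 7, Σx = 60, Σy = -95, Σxy = -1218, Σx² = 728
Sxx = Σx² − (Σx)²/n = 728 − 514.285714 = 213.714286
Sxy = Σxy − (Σx)(Σy)/n = -1218 − (-814.285714) = -403.714286
b = Sxy/Sxx = -403.714286/213.714286 = -1.889037
a = ȳ − b·x̄ = -13.571429 − (-1.889037)·8.571429 = 2.620321
ŷ(16) = 2.620321 + (-1.889037)·16 = -27.604278
residual = y − ŷ = -28 − (-27.604278) = -0.395722

-0.396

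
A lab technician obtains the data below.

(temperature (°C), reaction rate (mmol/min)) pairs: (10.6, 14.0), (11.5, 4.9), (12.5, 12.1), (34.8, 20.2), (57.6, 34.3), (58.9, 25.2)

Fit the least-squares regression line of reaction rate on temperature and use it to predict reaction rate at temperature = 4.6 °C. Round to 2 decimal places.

7.56

n = 6, Σx = 185.9, Σy = 110.7, Σxy = 4518.92, Σx² = 8398.87
Sxx = Σx² − (Σx)²/n = 8398.87 − 5759.801667 = 2639.068333
Sxy = Σxy − (Σx)(Σy)/n = 4518.92 − 3429.855 = 1089.065
b = Sxy/Sxx = 1089.065/2639.068333 = 0.412670
a = ȳ − b·x̄ = 18.45 − 0.412670·30.983333 = 5.664100
ŷ(4.6) = a + b·4.6 = 5.664100 + 0.412670·4.6 = 7.562383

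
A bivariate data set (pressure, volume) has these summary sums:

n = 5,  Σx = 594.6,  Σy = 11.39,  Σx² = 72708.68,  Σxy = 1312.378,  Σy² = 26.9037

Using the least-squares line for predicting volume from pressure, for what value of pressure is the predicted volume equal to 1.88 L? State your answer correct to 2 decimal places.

137.81

Sxx = Σx² − (Σx)²/n = 72708.68 − 70709.832 = 1998.848
Sxy = Σxy − (Σx)(Σy)/n = 1312.378 − 1354.4988 = -42.1208
b = Sxy/Sxx = -42.1208/1998.848 = -0.021073
a = ȳ − b·x̄ = 2.278 − (-0.021073)·118.92 = 4.783946
Set a + b·x = 1.88: x = (1.88 − 4.783946) / (-0.021073) = 137.807141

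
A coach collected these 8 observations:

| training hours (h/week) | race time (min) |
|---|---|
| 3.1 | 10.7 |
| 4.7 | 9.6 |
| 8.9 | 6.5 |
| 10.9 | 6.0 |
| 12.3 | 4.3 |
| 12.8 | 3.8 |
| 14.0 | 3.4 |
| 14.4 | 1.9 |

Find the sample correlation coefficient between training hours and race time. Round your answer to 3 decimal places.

-0.989

n = 8, Σx = 81.1, Σy = 46.2, Σxy = 378.03, Σx² = 948.21, Σy² = 333
Sxx = Σx² − (Σx)²/n = 948.21 − 822.15125 = 126.05875
Sxy = Σxy − (Σx)(Σy)/n = 378.03 − 468.3525 = -90.3225
Syy = Σy² − (Σy)²/n = 333 − 266.805 = 66.195
r = Sxy/√(Sxx·Syy) = -90.3225/√(8344.458956) = -90.3225/91.348010 = -0.988774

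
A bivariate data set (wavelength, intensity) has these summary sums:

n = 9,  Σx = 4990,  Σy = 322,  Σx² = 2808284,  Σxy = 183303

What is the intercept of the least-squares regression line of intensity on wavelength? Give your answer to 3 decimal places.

Sxx = Σx² − (Σx)²/n = 2808284 − 2766677.777778 = 41606.222222
Sxy = Σxy − (Σx)(Σy)/n = 183303 − 178531.111111 = 4771.888889
b = Sxy/Sxx = 4771.888889/41606.222222 = 0.114692
a = ȳ − b·x̄ = 35.777778 − 0.114692·554.444444 = -27.812405

-27.812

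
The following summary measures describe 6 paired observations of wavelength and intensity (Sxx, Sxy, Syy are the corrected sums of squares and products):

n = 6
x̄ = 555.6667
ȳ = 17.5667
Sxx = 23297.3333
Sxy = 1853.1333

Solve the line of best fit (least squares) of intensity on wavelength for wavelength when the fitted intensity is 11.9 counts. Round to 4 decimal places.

484.4257

b = Sxy/Sxx = 1853.1333/23297.3333 = 0.079543
a = ȳ − b·x̄ = 17.5667 − 0.079543·555.6667 = -26.632542
Set a + b·x = 11.9: x = (11.9 − (-26.632542)) / 0.079543 = 484.425738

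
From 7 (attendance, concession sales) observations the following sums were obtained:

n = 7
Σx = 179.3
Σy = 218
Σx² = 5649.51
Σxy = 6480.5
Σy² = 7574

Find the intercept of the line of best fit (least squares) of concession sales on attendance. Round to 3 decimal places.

9.413

Sxx = Σx² − (Σx)²/n = 5649.51 − 4592.641429 = 1056.868571
Sxy = Σxy − (Σx)(Σy)/n = 6480.5 − 5583.914286 = 896.585714
b = Sxy/Sxx = 896.585714/1056.868571 = 0.848342
a = ȳ − b·x̄ = 31.142857 − 0.848342·25.614286 = 9.413190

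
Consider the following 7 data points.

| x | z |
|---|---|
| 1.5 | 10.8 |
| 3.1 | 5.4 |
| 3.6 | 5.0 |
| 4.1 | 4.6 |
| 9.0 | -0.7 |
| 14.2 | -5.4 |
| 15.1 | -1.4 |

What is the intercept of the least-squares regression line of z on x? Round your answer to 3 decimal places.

n = 7, Σx = 50.6, Σy = 18.3, Σxy = -34.32, Σx² = 552.28
Sxx = Σx² − (Σx)²/n = 552.28 − 365.765714 = 186.514286
Sxy = Σxy − (Σx)(Σy)/n = -34.32 − 132.282857 = -166.602857
b = Sxy/Sxx = -166.602857/186.514286 = -0.893244
a = ȳ − b·x̄ = 2.614286 − (-0.893244)·7.228571 = 9.071167

9.071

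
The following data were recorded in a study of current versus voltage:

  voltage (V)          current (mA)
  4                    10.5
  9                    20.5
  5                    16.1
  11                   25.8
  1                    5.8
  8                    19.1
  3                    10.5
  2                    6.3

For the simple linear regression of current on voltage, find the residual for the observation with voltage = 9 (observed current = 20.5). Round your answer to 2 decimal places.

n = 8, Σx = 43, Σy = 114.6, Σxy = 793.5, Σx² = 321
Sxx = Σx² − (Σx)²/n = 321 − 231.125 = 89.875
Sxy = Σxy − (Σx)(Σy)/n = 793.5 − 615.975 = 177.525
b = Sxy/Sxx = 177.525/89.875 = 1.975243
a = ȳ − b·x̄ = 14.325 − 1.975243·5.375 = 3.708067
ŷ(9) = 3.708067 + 1.975243·9 = 21.485257
residual = y − ŷ = 20.5 − 21.485257 = -0.985257

-0.99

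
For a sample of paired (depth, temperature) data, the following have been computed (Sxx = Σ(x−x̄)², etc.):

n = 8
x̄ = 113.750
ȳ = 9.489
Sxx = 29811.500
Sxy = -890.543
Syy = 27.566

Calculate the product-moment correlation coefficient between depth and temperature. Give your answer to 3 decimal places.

-0.982

r = Sxy/√(Sxx·Syy) = -890.543/√(821783.809) = -890.543/906.522922 = -0.982372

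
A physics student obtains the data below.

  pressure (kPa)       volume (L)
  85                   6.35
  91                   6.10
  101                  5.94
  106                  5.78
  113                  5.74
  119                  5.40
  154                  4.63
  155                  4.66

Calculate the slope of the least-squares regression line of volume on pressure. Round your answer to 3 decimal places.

n = 8, Σx = 924, Σy = 44.6, Σxy = 5034.01, Σx² = 111614
Sxx = Σx² − (Σx)²/n = 111614 − 106722 = 4892
Sxy = Σxy − (Σx)(Σy)/n = 5034.01 − 5151.3 = -117.29
b = Sxy/Sxx = -117.29/4892 = -0.023976

-0.024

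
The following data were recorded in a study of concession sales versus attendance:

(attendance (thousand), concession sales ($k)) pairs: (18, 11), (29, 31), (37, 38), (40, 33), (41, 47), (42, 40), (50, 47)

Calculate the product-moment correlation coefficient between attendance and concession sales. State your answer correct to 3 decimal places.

n = 7, Σx = 257, Σy = 247, Σxy = 9780, Σx² = 10079, Σy² = 9633
Sxx = Σx² − (Σx)²/n = 10079 − 9435.571429 = 643.428571
Sxy = Σxy − (Σx)(Σy)/n = 9780 − 9068.428571 = 711.571429
Syy = Σy² − (Σy)²/n = 9633 − 8715.571429 = 917.428571
r = Sxy/√(Sxx·Syy) = 711.571429/√(590299.755102) = 711.571429/768.309674 = 0.926152

0.926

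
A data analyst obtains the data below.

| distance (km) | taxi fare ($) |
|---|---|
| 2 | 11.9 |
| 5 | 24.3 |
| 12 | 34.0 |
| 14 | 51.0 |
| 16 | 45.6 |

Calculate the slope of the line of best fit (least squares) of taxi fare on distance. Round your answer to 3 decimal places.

n = 5, Σx = 49, Σy = 166.8, Σxy = 1996.9, Σx² = 625
Sxx = Σx² − (Σx)²/n = 625 − 480.2 = 144.8
Sxy = Σxy − (Σx)(Σy)/n = 1996.9 − 1634.64 = 362.26
b = Sxy/Sxx = 362.26/144.8 = 2.501796

2.502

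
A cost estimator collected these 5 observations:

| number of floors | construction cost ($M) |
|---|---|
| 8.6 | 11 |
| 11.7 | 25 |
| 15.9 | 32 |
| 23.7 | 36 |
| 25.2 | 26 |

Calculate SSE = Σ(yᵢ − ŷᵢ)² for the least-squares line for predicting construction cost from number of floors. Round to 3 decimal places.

188.646

n = 5, Σx = 85.1, Σy = 130, Σxy = 2404.3, Σx² = 1660.39, Σy² = 3742
Sxx = Σx² − (Σx)²/n = 1660.39 − 1448.402 = 211.988
Sxy = Σxy − (Σx)(Σy)/n = 2404.3 − 2212.6 = 191.7
Syy = Σy² − (Σy)²/n = 3742 − 3380 = 362
b = Sxy/Sxx = 191.7/211.988 = 0.904296
SSE = Syy − b·Sxy = 362 − 0.904296·191.7 = 188.646367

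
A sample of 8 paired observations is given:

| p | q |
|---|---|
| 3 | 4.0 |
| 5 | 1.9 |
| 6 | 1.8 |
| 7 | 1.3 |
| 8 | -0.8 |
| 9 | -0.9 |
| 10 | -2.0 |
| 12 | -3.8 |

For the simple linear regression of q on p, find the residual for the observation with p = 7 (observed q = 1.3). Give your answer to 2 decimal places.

n = 8, Σx = 60, Σy = 1.5, Σxy = -38.7, Σx² = 508
Sxx = Σx² − (Σx)²/n = 508 − 450 = 58
Sxy = Σxy − (Σx)(Σy)/n = -38.7 − 11.25 = -49.95
b = Sxy/Sxx = -49.95/58 = -0.861207
a = ȳ − b·x̄ = 0.1875 − (-0.861207)·7.5 = 6.646552
ŷ(7) = 6.646552 + (-0.861207)·7 = 0.618103
residual = y − ŷ = 1.3 − 0.618103 = 0.681897

0.68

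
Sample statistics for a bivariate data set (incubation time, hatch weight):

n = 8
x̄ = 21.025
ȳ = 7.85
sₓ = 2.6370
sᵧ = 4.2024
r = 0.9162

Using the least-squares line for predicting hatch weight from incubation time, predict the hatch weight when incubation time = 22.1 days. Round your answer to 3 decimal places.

b = r · sᵧ/sₓ = 0.9162 · 4.2024/2.637 = 1.460083
a = ȳ − b·x̄ = 7.85 − 1.460083·21.025 = -22.848245
ŷ(22.1) = a + b·22.1 = -22.848245 + 1.460083·22.1 = 9.419589

9.420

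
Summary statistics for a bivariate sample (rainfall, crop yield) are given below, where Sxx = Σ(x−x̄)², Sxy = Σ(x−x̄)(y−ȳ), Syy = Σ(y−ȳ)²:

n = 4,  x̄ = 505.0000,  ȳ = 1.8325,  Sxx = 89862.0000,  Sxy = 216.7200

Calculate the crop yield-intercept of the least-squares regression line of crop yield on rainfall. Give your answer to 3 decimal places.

b = Sxy/Sxx = 216.72/89862 = 0.002412
a = ȳ − b·x̄ = 1.8325 − 0.002412·505 = 0.614593

0.615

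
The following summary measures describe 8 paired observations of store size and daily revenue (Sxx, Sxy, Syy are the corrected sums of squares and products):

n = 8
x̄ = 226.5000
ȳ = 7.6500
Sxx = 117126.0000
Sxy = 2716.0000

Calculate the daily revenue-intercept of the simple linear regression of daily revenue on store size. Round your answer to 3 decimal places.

2.398

b = Sxy/Sxx = 2716/117126 = 0.023189
a = ȳ − b·x̄ = 7.65 − 0.023189·226.5 = 2.397759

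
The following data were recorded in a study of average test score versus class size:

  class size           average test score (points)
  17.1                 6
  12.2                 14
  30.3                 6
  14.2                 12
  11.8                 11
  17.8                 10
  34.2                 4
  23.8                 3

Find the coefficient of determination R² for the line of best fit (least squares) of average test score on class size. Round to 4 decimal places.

0.6398

n = 8, Σx = 161.4, Σy = 66, Σxy = 1141.6, Σx² = 3753.14, Σy² = 658
Sxx = Σx² − (Σx)²/n = 3753.14 − 3256.245 = 496.895
Sxy = Σxy − (Σx)(Σy)/n = 1141.6 − 1331.55 = -189.95
Syy = Σy² − (Σy)²/n = 658 − 544.5 = 113.5
R² = Sxy²/(Sxx·Syy) = (-189.95)²/(496.895·113.5) = 0.639762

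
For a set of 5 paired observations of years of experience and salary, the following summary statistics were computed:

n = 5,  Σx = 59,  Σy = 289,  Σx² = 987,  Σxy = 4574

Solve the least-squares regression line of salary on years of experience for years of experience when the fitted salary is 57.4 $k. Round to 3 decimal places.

11.700

Sxx = Σx² − (Σx)²/n = 987 − 696.2 = 290.8
Sxy = Σxy − (Σx)(Σy)/n = 4574 − 3410.2 = 1163.8
b = Sxy/Sxx = 1163.8/290.8 = 4.002063
a = ȳ − b·x̄ = 57.8 − 4.002063·11.8 = 10.575653
Set a + b·x = 57.4: x = (57.4 − 10.575653) / 4.002063 = 11.700052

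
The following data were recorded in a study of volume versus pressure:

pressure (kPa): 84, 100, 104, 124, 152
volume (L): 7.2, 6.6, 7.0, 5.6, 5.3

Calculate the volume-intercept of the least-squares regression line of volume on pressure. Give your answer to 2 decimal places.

n = 5, Σx = 564, Σy = 31.7, Σxy = 3492.8, Σx² = 66352
Sxx = Σx² − (Σx)²/n = 66352 − 63619.2 = 2732.8
Sxy = Σxy − (Σx)(Σy)/n = 3492.8 − 3575.76 = -82.96
b = Sxy/Sxx = -82.96/2732.8 = -0.030357
a = ȳ − b·x̄ = 6.34 − (-0.030357)·112.8 = 9.764286

9.76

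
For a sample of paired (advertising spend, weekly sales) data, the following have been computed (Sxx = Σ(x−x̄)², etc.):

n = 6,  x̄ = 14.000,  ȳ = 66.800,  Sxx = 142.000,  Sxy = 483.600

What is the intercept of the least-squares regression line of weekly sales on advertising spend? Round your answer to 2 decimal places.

19.12

b = Sxy/Sxx = 483.6/142 = 3.405634
a = ȳ − b·x̄ = 66.8 − 3.405634·14 = 19.121127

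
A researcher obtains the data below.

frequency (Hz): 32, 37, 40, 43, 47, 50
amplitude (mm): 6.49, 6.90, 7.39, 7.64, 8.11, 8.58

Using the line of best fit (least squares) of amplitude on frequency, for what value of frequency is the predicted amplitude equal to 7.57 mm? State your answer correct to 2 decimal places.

41.95

n = 6, Σx = 249, Σy = 45.11, Σxy = 1897.27, Σx² = 10551
Sxx = Σx² − (Σx)²/n = 10551 − 10333.5 = 217.5
Sxy = Σxy − (Σx)(Σy)/n = 1897.27 − 1872.065 = 25.205
b = Sxy/Sxx = 25.205/217.5 = 0.115885
a = ȳ − b·x̄ = 7.518333 − 0.115885·41.5 = 2.709103
Set a + b·x = 7.57: x = (7.57 − 2.709103) / 0.115885 = 41.945844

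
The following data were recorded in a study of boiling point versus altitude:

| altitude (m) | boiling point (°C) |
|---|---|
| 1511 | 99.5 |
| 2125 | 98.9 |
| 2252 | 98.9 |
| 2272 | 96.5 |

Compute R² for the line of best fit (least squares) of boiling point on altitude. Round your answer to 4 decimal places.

0.3730

n = 4, Σx = 8160, Σy = 393.8, Σxy = 802477.8, Σx² = 17032234, Σy² = 38774.92
Sxx = Σx² − (Σx)²/n = 17032234 − 16646400 = 385834
Sxy = Σxy − (Σx)(Σy)/n = 802477.8 − 803352 = -874.2
Syy = Σy² − (Σy)²/n = 38774.92 − 38769.61 = 5.31
R² = Sxy²/(Sxx·Syy) = (-874.2)²/(385834·5.31) = 0.373015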